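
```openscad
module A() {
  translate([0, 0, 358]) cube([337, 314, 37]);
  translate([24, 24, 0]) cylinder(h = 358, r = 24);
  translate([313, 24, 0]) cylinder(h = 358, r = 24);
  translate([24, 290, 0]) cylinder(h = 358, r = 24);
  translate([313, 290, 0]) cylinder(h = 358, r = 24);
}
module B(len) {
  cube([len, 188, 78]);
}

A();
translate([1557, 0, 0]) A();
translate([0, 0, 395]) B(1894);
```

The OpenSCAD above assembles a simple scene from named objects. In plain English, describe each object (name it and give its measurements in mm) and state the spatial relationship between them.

A is a four-legged stool. The seat is a 337×314×37 mm slab whose top surface is at z = 395 mm; four round legs, each 48 mm in diameter, run from the floor (z = 0) to the underside of the seat, each leg's axis is inset half a diameter from the nearest pair of seat edges (so the leg's bounding box is flush with the corner).

B is a rectangular beam 1894 mm long (x), 188 mm deep (y), 78 mm thick (z).

The beam spans the tops of two stools placed 1220 mm apart, resting at z = 395 mm.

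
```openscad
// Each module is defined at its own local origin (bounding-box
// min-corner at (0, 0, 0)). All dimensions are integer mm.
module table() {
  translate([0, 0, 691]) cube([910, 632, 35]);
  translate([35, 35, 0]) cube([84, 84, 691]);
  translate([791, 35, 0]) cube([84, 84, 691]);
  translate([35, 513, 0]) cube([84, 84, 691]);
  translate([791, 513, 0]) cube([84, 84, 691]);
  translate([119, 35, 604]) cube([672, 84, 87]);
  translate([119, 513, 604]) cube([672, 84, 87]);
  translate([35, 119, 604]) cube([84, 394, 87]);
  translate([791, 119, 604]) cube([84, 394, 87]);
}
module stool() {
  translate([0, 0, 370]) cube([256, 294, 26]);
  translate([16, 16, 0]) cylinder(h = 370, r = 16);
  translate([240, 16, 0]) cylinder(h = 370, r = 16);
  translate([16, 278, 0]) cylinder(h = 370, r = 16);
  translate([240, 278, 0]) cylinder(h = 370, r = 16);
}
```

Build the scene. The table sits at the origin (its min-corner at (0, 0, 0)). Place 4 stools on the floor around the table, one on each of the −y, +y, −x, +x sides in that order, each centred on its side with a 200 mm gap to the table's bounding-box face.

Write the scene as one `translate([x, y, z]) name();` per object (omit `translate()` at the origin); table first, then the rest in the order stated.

table();
translate([327, -494, 0]) stool();
translate([327, 832, 0]) stool();
translate([-456, 169, 0]) stool();
translate([1110, 169, 0]) stool();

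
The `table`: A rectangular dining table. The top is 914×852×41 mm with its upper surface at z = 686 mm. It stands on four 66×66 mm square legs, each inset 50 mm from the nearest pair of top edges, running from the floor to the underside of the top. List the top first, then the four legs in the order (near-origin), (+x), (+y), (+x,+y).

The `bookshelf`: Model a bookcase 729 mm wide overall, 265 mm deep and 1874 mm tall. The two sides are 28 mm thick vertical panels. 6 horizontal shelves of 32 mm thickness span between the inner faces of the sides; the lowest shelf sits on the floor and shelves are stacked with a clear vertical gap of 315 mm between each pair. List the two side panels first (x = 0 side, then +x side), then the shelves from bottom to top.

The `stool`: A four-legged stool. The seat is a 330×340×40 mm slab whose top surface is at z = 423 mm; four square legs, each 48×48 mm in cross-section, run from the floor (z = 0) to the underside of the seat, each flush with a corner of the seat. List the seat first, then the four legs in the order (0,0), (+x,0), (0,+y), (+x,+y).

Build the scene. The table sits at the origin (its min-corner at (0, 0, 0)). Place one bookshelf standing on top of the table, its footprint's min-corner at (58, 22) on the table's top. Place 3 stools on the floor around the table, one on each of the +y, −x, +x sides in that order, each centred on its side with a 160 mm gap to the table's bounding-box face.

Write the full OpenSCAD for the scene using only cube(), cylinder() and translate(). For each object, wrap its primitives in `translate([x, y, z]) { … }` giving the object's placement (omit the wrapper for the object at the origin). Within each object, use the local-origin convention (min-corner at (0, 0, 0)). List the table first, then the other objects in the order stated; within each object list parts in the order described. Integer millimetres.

translate([0, 0, 645]) cube([914, 852, 41]);
translate([50, 50, 0]) cube([66, 66, 645]);
translate([798, 50, 0]) cube([66, 66, 645]);
translate([50, 736, 0]) cube([66, 66, 645]);
translate([798, 736, 0]) cube([66, 66, 645]);
translate([58, 22, 686]) {
  cube([28, 265, 1874]);
  translate([701, 0, 0]) cube([28, 265, 1874]);
  translate([28, 0, 0]) cube([673, 265, 32]);
  translate([28, 0, 347]) cube([673, 265, 32]);
  translate([28, 0, 694]) cube([673, 265, 32]);
  translate([28, 0, 1041]) cube([673, 265, 32]);
  translate([28, 0, 1388]) cube([673, 265, 32]);
  translate([28, 0, 1735]) cube([673, 265, 32]);
}
translate([292, 1012, 0]) {
  translate([0, 0, 383]) cube([330, 340, 40]);
  cube([48, 48, 383]);
  translate([282, 0, 0]) cube([48, 48, 383]);
  translate([0, 292, 0]) cube([48, 48, 383]);
  translate([282, 292, 0]) cube([48, 48, 383]);
}
translate([-490, 256, 0]) {
  translate([0, 0, 383]) cube([330, 340, 40]);
  cube([48, 48, 383]);
  translate([282, 0, 0]) cube([48, 48, 383]);
  translate([0, 292, 0]) cube([48, 48, 383]);
  translate([282, 292, 0]) cube([48, 48, 383]);
}
translate([1074, 256, 0]) {
  translate([0, 0, 383]) cube([330, 340, 40]);
  cube([48, 48, 383]);
  translate([282, 0, 0]) cube([48, 48, 383]);
  translate([0, 292, 0]) cube([48, 48, 383]);
  translate([282, 292, 0]) cube([48, 48, 383]);
}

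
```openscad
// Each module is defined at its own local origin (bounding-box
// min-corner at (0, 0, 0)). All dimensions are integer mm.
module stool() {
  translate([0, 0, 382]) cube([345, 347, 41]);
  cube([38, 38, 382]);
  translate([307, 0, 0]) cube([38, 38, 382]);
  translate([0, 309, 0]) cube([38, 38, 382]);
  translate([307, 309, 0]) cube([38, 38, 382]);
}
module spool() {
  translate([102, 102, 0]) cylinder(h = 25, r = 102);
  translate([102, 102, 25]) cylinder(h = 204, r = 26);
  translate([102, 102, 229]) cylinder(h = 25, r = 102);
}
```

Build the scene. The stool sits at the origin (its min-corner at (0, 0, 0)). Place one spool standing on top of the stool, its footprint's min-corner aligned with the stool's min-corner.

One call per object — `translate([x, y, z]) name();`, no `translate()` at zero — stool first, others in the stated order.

stool();
translate([0, 0, 423]) spool();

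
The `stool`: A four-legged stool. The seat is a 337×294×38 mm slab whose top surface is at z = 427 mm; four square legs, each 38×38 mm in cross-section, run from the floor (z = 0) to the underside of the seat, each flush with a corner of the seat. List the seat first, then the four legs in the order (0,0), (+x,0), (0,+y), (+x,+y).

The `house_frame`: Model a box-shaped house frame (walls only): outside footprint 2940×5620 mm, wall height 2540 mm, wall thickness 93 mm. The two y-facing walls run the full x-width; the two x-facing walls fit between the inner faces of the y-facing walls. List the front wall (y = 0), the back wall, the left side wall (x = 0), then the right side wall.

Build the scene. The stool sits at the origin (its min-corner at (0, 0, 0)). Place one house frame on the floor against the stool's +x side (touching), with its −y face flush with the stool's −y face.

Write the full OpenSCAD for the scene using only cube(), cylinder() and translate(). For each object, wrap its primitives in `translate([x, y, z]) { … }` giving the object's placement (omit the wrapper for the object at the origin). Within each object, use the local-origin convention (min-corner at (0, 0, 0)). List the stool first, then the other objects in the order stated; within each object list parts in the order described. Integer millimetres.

translate([0, 0, 389]) cube([337, 294, 38]);
cube([38, 38, 389]);
translate([299, 0, 0]) cube([38, 38, 389]);
translate([0, 256, 0]) cube([38, 38, 389]);
translate([299, 256, 0]) cube([38, 38, 389]);
translate([337, 0, 0]) {
  cube([2940, 93, 2540]);
  translate([0, 5527, 0]) cube([2940, 93, 2540]);
  translate([0, 93, 0]) cube([93, 5434, 2540]);
  translate([2847, 93, 0]) cube([93, 5434, 2540]);
}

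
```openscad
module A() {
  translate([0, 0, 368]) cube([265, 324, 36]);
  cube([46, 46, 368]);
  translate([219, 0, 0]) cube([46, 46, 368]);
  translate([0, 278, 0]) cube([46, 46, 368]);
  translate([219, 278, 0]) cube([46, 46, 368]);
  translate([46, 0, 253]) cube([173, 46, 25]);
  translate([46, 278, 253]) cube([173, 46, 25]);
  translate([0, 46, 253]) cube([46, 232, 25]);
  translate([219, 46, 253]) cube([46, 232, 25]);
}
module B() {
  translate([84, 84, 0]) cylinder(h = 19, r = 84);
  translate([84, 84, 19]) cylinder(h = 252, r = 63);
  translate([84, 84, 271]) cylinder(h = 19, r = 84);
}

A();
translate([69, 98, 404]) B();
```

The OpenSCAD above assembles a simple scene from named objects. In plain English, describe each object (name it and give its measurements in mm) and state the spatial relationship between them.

A is a four-legged stool. The seat is a 265×324×36 mm slab whose top surface is at z = 404 mm; four square legs, each 46×46 mm in cross-section, run from the floor (z = 0) to the underside of the seat, each flush with a corner of the seat. Four stretchers, 46 mm wide and 25 mm tall, connect adjacent legs with their undersides at z = 253 mm, each running between the inner faces of the legs it joins and aligned with the legs' outer faces on the other axis.

B is a spool: two coaxial disc flanges of radius 84 mm and thickness 19 mm, joined by a core cylinder of radius 63 mm and height 252 mm. The lower flange rests on z = 0 and the three cylinders share a vertical axis.

The spool is on top of the stool.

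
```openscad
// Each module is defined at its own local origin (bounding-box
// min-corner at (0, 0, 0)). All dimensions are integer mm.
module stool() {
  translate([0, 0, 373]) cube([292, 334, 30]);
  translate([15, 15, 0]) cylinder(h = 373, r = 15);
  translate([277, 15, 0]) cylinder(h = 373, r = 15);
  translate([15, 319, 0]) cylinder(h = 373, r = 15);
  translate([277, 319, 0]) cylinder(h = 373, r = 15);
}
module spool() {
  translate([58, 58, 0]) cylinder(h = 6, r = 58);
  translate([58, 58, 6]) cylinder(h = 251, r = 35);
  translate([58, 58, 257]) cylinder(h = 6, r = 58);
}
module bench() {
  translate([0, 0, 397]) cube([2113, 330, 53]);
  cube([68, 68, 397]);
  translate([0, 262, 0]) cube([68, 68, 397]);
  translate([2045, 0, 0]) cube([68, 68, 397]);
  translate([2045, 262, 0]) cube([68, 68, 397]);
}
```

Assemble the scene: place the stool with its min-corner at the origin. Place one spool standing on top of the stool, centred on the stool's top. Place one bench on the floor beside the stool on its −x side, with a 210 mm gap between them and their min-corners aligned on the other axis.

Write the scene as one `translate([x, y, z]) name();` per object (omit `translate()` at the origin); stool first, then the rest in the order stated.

stool();
translate([88, 109, 403]) spool();
translate([-2323, 0, 0]) bench();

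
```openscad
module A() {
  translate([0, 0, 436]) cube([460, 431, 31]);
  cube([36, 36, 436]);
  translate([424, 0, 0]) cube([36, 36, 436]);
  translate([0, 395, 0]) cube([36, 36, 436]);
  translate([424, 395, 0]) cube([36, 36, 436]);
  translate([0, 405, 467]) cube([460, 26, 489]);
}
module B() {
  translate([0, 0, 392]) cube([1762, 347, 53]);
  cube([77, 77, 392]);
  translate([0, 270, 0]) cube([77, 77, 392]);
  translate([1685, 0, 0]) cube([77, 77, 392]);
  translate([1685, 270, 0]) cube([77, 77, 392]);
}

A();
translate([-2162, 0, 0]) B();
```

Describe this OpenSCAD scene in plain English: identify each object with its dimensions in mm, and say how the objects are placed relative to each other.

A is a chair. The seat is a 460×431×31 mm slab with its top at z = 467 mm, on four 36×36 mm corner legs (flush with the seat edges, standing on z = 0). A flat backrest 26 mm thick, 489 mm tall, spans the full seat width and rises from the seat top along its +y edge, rear face flush with the rear of the seat.

B is a bench: a 1762×347 mm seat slab, 53 mm thick, top at z = 445 mm, on four 77×77 mm square legs flush with the seat corners and standing on z = 0.

The bench is on the floor beside the chair on its −x side.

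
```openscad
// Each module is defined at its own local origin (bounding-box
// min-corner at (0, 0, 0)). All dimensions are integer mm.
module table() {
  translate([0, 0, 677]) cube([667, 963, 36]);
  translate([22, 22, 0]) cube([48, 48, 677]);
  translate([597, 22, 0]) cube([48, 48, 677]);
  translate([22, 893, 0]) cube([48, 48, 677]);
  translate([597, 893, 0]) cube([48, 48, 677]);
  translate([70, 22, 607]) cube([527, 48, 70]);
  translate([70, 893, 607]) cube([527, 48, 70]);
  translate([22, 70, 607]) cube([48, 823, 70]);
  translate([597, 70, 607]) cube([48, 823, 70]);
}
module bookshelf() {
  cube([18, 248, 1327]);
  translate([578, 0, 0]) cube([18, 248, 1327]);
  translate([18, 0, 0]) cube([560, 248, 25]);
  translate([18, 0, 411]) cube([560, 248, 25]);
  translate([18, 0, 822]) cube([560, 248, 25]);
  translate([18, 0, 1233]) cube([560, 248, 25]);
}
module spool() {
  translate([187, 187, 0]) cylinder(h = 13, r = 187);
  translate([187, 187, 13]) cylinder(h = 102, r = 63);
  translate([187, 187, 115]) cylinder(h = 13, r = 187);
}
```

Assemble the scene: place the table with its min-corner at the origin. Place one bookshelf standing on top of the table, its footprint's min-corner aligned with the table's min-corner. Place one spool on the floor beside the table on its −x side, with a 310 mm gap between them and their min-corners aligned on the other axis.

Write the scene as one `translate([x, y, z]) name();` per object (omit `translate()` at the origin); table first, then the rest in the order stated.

table();
translate([0, 0, 713]) bookshelf();
translate([-684, 0, 0]) spool();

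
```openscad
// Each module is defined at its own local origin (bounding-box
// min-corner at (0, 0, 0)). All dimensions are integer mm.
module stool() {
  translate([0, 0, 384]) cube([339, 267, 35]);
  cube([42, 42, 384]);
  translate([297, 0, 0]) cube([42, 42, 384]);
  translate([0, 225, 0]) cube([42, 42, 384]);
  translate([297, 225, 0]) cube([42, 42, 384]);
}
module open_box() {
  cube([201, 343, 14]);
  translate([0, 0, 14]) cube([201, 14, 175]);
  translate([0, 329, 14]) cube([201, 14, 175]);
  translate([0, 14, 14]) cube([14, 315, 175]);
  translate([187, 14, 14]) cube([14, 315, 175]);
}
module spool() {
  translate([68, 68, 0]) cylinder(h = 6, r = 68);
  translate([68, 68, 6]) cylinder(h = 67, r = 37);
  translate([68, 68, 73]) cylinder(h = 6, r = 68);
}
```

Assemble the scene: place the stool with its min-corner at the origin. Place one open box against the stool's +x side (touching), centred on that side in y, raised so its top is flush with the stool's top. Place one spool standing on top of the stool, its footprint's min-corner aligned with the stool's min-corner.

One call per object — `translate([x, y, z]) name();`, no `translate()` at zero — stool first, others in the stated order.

stool();
translate([339, -38, 230]) open_box();
translate([0, 0, 419]) spool();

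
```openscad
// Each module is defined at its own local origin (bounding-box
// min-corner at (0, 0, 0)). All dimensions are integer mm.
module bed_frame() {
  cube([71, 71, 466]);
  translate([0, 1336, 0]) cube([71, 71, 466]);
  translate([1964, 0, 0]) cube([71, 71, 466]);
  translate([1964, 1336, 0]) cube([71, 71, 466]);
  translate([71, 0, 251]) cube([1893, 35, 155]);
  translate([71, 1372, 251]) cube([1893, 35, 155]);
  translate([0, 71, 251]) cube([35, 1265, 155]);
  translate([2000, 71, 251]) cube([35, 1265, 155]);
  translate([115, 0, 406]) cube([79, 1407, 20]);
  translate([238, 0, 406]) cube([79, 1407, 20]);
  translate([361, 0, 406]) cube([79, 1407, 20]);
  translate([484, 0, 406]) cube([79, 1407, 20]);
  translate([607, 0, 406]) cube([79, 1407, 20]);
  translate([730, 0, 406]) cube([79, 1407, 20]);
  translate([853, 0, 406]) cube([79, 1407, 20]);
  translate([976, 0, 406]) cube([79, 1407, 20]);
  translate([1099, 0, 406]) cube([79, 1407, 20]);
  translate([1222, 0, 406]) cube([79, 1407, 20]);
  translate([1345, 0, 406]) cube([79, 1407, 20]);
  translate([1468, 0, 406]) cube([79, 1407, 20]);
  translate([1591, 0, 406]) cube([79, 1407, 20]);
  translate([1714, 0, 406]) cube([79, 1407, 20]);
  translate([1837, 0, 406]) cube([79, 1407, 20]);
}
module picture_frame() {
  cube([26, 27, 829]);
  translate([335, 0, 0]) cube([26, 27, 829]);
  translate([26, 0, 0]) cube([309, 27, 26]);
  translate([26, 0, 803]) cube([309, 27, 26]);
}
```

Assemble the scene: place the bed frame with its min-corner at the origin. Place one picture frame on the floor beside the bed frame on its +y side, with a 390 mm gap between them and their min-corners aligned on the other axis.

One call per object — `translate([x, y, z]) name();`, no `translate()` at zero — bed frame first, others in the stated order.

bed_frame();
translate([0, 1797, 0]) picture_frame();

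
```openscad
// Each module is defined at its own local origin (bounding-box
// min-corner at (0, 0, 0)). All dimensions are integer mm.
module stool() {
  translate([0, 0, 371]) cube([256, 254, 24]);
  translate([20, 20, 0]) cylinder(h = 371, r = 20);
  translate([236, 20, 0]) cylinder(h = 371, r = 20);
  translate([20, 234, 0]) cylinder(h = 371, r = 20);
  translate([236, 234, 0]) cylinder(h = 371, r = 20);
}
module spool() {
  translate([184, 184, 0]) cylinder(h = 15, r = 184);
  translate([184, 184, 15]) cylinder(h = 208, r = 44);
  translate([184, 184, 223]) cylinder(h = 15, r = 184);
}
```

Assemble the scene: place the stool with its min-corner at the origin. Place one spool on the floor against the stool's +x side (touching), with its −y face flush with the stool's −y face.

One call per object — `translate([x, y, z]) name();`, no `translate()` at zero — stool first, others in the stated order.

stool();
translate([256, 0, 0]) spool();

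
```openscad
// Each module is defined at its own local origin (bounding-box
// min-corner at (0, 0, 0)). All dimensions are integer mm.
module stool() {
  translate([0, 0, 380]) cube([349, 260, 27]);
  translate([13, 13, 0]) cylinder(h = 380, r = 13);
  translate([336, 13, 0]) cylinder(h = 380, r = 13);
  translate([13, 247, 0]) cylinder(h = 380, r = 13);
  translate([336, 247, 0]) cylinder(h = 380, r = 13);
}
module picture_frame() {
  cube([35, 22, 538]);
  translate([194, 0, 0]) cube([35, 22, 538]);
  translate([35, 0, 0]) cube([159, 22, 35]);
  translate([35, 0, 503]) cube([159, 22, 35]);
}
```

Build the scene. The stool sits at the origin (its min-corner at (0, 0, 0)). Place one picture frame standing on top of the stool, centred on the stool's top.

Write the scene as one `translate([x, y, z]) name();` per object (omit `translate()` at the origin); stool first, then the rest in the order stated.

stool();
translate([60, 119, 407]) picture_frame();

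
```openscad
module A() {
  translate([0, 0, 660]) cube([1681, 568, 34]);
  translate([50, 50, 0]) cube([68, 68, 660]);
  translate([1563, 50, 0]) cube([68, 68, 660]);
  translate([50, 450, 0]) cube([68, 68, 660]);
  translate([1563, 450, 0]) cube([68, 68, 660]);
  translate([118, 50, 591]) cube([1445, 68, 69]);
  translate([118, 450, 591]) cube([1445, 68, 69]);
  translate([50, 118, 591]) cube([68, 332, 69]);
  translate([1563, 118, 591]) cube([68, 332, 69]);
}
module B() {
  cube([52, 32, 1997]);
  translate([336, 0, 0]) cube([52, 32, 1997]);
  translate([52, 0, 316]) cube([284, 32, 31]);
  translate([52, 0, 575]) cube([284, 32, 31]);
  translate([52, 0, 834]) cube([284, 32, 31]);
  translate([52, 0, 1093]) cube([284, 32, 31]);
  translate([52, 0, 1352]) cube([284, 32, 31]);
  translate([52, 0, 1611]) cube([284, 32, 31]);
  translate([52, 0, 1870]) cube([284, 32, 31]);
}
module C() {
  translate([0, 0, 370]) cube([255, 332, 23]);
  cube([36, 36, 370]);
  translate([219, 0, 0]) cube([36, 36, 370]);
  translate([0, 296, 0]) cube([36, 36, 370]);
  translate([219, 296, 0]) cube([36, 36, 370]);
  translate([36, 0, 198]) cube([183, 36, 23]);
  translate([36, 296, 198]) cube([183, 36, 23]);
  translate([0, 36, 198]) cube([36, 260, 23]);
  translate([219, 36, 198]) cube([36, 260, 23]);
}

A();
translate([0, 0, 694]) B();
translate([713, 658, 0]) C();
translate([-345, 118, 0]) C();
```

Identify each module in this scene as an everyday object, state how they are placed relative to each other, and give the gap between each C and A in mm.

A is a table. B is a ladder. C is a stool. The ladder is on top of the table. Two stools sit around the table at the +y, −x sides. The gap between each stool and the table is 90 mm.

Each stool's nearest face is 90 mm from the table's bounding box.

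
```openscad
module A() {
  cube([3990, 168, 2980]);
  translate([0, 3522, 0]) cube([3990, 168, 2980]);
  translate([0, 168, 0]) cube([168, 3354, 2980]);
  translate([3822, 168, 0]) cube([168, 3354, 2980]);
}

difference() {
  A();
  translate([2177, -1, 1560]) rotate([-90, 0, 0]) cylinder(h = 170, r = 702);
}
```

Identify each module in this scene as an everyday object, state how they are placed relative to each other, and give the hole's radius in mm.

The subtracted cylinder has r = 702 mm.

A is a house frame. The house frame has a circular hole through its front wall. The hole's radius is 702 mm.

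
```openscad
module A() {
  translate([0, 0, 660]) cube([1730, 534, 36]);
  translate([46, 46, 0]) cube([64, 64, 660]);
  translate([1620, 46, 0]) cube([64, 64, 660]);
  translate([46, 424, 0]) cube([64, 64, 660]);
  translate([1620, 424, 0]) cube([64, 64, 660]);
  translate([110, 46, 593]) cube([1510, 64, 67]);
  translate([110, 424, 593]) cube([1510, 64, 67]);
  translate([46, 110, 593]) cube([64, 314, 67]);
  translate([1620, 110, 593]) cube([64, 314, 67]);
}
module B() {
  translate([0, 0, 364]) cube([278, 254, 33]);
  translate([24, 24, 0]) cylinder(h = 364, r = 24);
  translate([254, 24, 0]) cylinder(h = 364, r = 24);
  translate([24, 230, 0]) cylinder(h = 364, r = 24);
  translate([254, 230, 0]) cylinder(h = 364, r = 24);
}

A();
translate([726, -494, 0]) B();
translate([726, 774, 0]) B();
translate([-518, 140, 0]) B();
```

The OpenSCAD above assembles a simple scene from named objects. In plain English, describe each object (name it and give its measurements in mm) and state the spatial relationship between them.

A is a rectangular dining table. The top is 1730×534×36 mm with its upper surface at z = 696 mm. It stands on four 64×64 mm square legs, each inset 46 mm from the nearest pair of top edges, running from the floor to the underside of the top. Four apron rails, 64 mm thick and 67 mm tall, run between adjacent legs with their top edges flush with the underside of the top and their outer faces flush with the legs' outer faces.

B is a four-legged stool. The seat is a 278×254×33 mm slab whose top surface is at z = 397 mm; four round legs, each 48 mm in diameter, run from the floor (z = 0) to the underside of the seat, each leg's axis is inset half a diameter from the nearest pair of seat edges (so the leg's bounding box is flush with the corner).

Three stools sit around the table at the −y, +y, −x sides.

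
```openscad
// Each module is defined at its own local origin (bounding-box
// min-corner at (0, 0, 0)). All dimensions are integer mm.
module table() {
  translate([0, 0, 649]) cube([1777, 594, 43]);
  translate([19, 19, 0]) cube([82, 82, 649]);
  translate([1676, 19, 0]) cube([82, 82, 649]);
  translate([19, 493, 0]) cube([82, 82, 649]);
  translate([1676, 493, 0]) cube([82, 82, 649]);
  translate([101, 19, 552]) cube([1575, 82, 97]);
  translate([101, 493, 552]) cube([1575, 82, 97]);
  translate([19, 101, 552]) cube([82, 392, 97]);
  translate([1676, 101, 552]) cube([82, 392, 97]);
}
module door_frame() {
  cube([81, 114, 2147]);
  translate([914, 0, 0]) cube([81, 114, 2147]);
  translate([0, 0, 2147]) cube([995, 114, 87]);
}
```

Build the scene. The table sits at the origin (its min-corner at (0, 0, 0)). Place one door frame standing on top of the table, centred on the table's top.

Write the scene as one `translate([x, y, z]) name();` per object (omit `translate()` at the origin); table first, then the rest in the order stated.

table();
translate([391, 240, 692]) door_frame();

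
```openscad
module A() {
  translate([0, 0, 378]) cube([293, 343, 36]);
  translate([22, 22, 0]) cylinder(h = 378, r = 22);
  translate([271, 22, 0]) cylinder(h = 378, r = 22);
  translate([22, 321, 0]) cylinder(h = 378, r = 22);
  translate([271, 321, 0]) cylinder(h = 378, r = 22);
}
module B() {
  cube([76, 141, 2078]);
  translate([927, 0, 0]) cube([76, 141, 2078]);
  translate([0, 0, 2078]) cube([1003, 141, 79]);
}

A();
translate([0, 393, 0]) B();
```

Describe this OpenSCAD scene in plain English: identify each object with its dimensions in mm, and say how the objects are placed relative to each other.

A is a four-legged stool. The seat is a 293×343×36 mm slab whose top surface is at z = 414 mm; four round legs, each 44 mm in diameter, run from the floor (z = 0) to the underside of the seat, each leg's axis is inset half a diameter from the nearest pair of seat edges (so the leg's bounding box is flush with the corner).

B is a rectangular door frame: two vertical jambs of 76×141 mm section, 2078 mm tall, with a clear opening 851 mm wide between their inner faces. A header 79 mm tall and 141 mm deep lies on top of the jambs and spans the full outside width.

The door frame is on the floor beside the stool on its +y side.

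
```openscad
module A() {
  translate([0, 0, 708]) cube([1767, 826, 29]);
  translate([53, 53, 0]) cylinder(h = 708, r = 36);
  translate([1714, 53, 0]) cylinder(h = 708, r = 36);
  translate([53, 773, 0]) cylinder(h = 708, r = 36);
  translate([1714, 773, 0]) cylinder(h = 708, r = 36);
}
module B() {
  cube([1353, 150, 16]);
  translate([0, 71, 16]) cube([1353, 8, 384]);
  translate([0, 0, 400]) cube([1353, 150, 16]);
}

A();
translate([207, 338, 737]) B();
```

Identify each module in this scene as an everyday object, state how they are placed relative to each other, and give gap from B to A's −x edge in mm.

The I-beam's min-x is at 207; the table's min-x is 0; gap = 207 mm.

A is a table. B is an I-beam. The I-beam is on top of the table, centred. The gap from the I-beam to the table's −x edge is 207 mm.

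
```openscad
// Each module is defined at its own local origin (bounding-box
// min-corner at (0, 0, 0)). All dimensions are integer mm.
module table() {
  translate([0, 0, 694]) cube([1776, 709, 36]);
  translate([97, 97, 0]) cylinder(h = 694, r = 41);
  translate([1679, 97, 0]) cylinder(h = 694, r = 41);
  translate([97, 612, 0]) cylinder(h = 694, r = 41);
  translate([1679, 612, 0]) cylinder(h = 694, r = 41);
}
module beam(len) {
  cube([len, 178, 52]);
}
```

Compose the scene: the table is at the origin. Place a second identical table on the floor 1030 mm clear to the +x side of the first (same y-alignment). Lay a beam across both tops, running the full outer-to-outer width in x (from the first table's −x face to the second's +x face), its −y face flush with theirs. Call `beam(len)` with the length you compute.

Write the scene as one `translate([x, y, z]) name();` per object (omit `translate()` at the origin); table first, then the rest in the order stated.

table();
translate([2806, 0, 0]) table();
translate([0, 0, 730]) beam(4582);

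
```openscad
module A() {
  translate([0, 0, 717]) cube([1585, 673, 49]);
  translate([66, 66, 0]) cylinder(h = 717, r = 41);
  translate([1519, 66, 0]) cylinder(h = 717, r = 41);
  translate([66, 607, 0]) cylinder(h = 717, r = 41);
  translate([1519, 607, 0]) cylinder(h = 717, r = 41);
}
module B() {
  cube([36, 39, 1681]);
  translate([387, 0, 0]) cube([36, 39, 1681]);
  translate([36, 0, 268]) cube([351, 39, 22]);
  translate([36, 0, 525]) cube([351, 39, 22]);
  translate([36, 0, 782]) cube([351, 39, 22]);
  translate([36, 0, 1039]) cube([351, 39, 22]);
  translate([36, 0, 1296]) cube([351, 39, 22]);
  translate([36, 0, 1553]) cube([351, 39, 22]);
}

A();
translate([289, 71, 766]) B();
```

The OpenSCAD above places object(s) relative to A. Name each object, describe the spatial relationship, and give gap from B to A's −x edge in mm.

A is a table. B is a ladder. The ladder is on top of the table. The gap from the ladder to the table's −x edge is 289 mm.

The ladder's min-x is at 289; the table's min-x is 0; gap = 289 mm.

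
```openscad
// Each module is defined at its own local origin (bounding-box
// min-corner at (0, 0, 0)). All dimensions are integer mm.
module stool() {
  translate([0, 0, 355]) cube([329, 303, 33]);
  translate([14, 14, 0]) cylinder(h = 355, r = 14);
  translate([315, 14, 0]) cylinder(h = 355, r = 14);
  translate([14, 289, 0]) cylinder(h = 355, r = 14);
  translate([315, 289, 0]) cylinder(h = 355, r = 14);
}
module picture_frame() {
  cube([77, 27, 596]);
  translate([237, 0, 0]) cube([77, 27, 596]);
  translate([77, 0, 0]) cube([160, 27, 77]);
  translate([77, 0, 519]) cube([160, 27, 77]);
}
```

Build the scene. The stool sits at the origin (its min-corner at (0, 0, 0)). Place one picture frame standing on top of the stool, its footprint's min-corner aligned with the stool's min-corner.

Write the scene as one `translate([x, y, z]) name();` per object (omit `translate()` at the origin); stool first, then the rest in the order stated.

stool();
translate([0, 0, 388]) picture_frame();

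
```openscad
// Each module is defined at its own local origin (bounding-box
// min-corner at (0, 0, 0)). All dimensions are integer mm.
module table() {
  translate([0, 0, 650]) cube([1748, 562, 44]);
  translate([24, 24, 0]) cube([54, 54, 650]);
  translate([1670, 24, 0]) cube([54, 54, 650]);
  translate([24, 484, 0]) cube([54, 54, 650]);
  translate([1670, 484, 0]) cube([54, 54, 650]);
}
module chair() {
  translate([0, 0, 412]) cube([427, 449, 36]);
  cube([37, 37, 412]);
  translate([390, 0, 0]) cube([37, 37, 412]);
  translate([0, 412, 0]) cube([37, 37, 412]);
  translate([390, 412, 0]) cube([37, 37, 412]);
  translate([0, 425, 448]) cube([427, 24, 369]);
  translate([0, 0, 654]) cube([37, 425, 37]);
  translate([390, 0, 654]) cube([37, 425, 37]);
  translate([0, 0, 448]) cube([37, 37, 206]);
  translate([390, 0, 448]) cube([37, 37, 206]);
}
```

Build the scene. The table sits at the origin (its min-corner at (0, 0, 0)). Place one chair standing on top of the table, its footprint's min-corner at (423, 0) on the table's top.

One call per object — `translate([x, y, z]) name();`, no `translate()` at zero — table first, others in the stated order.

table();
translate([423, 0, 694]) chair();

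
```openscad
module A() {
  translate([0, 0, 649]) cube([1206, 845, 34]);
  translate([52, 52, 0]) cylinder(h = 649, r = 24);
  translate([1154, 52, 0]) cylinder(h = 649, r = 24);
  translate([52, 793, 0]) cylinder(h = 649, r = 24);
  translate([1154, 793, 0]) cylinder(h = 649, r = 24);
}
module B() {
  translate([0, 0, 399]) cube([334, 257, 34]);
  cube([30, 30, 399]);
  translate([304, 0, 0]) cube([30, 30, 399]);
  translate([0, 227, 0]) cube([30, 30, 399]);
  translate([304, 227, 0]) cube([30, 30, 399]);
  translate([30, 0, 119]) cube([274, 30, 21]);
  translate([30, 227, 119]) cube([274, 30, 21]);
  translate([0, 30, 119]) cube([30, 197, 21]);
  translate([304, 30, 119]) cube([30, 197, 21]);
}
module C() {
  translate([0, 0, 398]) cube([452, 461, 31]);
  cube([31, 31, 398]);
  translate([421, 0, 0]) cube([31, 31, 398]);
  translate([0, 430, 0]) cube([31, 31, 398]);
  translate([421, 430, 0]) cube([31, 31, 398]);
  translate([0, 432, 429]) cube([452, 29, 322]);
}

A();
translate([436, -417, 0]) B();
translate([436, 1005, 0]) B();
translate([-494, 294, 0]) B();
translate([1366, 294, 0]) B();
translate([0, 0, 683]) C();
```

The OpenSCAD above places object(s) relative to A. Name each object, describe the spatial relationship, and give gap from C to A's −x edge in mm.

A is a table. B is a stool. C is a chair. Four stools sit around the table at the −y, +y, −x, +x sides. The chair is on top of the table. The gap from the chair to the table's −x edge is 0 mm.

The chair's min-x is at 0; the table's min-x is 0; gap = 0 mm.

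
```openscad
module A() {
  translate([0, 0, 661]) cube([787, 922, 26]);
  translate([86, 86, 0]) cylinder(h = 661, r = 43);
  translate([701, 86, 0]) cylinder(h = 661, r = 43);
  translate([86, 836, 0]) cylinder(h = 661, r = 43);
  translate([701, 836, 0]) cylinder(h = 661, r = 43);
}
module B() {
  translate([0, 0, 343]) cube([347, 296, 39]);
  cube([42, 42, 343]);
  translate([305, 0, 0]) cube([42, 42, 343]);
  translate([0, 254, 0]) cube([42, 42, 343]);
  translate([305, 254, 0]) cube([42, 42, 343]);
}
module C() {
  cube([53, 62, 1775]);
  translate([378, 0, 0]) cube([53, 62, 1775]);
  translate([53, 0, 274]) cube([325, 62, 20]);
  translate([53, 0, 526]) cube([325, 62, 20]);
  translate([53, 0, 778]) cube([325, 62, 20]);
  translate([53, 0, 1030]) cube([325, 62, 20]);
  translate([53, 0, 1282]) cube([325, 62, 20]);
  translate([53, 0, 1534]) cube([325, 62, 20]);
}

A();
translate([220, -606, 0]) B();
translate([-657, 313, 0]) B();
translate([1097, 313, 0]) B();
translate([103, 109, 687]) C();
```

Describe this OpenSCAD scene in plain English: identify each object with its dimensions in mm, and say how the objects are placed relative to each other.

A is a rectangular dining table. The top is 787×922×26 mm with its upper surface at z = 687 mm. It stands on four round legs of 86 mm diameter, each leg's bounding box inset 43 mm from the nearest pair of top edges, running from the floor to the underside of the top.

B is a simple wooden stool: a rectangular seat 347 mm (x) by 296 mm (y), 39 mm thick, top face at z = 382 mm, on four square legs, each 42×42 mm in cross-section. The legs rest on z = 0, each flush with a corner of the seat.

C is a straight ladder. Two 53×62 mm vertical rails, 1775 mm tall, stand 431 mm apart (outside-to-outside) with their front faces coplanar on the −y side. 6 rungs, each 62 mm deep and 20 mm tall, span between the inner faces of the rails, front faces flush with the rails. The lowest rung's underside is at z = 274 mm and rungs are spaced 252 mm apart (underside to underside).

Three stools sit around the table at the −y, −x, +x sides. The ladder is on top of the table.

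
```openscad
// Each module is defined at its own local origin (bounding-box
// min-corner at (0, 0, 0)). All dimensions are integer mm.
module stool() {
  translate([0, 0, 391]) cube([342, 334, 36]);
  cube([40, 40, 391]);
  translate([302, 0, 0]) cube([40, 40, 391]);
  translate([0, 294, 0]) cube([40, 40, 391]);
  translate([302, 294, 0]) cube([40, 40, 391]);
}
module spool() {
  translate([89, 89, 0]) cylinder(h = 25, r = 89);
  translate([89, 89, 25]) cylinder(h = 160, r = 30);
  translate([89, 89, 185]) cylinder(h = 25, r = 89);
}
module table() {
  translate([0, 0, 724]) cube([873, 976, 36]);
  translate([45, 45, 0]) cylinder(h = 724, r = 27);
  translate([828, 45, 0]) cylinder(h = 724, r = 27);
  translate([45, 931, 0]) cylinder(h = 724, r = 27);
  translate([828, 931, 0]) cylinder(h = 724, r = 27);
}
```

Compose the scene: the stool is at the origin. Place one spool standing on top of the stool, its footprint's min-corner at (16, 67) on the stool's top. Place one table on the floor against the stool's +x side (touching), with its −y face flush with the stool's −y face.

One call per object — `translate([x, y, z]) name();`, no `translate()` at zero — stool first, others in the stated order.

stool();
translate([16, 67, 427]) spool();
translate([342, 0, 0]) table();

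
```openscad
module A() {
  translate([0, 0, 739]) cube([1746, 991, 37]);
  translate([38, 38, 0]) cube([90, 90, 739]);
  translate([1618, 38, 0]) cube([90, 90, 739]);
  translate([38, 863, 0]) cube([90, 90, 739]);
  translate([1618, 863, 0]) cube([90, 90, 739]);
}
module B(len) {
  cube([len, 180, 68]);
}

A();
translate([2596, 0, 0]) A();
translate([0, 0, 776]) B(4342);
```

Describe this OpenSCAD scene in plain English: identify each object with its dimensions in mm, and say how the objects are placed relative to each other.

A is a rectangular dining table. The top is 1746×991×37 mm with its upper surface at z = 776 mm. It stands on four 90×90 mm square legs, each inset 38 mm from the nearest pair of top edges, running from the floor to the underside of the top.

B is a rectangular beam 4342 mm long (x), 180 mm deep (y), 68 mm thick (z).

The beam spans the tops of two tables placed 850 mm apart, resting at z = 776 mm.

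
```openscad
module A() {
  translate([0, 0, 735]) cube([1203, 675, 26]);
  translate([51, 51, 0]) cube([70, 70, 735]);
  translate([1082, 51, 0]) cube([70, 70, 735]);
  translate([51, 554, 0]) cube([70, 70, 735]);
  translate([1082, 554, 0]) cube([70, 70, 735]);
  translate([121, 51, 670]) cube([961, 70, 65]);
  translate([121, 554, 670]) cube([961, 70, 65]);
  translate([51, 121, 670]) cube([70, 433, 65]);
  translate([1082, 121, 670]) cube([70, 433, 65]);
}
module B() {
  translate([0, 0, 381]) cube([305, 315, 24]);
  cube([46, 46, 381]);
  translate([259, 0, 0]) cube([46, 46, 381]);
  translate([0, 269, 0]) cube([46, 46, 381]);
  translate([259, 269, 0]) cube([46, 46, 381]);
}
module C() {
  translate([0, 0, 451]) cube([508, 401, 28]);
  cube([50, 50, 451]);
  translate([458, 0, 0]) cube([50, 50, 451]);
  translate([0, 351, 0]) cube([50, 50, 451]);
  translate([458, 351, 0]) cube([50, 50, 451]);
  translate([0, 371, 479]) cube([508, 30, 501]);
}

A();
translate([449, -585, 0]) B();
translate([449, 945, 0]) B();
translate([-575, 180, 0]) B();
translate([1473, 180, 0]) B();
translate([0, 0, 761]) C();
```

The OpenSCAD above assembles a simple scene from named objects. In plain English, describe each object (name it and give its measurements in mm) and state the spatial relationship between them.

A is a table: top 1203 mm (x) × 675 mm (y), 26 mm thick, upper face at z = 761 mm, on four 70×70 mm square legs, each inset 51 mm from the nearest pair of top edges, running from z = 0 to the bottom of the top. Four apron rails, 70 mm thick and 65 mm tall, run between adjacent legs with their top edges flush with the underside of the top and their outer faces flush with the legs' outer faces.

B is a simple wooden stool: a rectangular seat 305 mm (x) by 315 mm (y), 24 mm thick, top face at z = 405 mm, on four square legs, each 46×46 mm in cross-section. The legs rest on z = 0, each flush with a corner of the seat.

C is a chair: 508×401 mm seat, 28 mm thick, top at z = 479 mm, on four 50 mm square corner legs flush with the seat edges. A 30 mm thick backrest slab spans the full seat width, extending 501 mm above the seat top, its back face flush with the seat's +y edge.

Four stools sit around the table at the −y, +y, −x, +x sides. The chair is on top of the table.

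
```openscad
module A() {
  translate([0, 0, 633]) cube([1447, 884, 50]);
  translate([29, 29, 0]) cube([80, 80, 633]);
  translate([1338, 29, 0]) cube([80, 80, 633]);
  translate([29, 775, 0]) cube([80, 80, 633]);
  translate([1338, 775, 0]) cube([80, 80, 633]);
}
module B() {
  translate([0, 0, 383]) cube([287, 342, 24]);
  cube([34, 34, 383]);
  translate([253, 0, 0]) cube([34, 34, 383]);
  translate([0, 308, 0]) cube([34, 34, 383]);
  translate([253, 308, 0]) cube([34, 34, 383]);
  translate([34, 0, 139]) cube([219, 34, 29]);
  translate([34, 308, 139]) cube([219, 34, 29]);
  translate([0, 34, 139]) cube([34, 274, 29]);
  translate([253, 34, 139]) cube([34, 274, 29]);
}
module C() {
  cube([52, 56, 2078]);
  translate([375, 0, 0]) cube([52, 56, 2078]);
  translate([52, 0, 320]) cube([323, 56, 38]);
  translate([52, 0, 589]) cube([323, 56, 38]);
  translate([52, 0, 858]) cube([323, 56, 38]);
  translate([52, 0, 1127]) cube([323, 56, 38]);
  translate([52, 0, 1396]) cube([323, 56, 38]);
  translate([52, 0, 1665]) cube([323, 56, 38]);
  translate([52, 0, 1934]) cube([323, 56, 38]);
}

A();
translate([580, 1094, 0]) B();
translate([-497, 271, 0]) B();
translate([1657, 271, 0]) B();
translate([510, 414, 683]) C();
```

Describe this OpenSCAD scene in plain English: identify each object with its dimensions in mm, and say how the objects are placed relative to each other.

A is a table with a 1447×884 mm rectangular top, 50 mm thick, top surface at z = 683 mm, supported by four 80×80 mm square legs, each inset 29 mm from the nearest pair of top edges, running from the floor.

B is a four-legged stool. The seat is 287×342 mm, 24 mm thick, top at z = 407 mm. It stands on four square legs, each 34×34 mm in cross-section, from z = 0 to the seat underside, each flush with a corner of the seat. Four stretchers, 34 mm wide and 29 mm tall, connect adjacent legs with their undersides at z = 139 mm, each running between the inner faces of the legs it joins and aligned with the legs' outer faces on the other axis.

C is a wooden ladder with two side rails of 52×56 mm section and 2078 mm height, set 427 mm apart overall. Between them run 7 rectangular rungs (56 mm deep, 38 mm thick), front faces flush with the rails' −y face. The bottom of the first rung is 320 mm above the floor and each subsequent rung is 269 mm higher than the one below.

Three stools sit around the table at the +y, −x, +x sides. The ladder is on top of the table, centred.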